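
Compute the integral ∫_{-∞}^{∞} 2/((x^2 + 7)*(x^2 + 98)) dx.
pi*(-sqrt(2) + 2*sqrt(7))/637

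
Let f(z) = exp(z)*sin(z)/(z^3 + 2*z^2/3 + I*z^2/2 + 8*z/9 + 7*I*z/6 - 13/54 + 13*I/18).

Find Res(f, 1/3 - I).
Write f(z) = P(z)/Q(z) with P(z) = exp(z)*sin(z) and Q(z) = z^3 + 2*z^2/3 + I*z^2/2 + 8*z/9 + 7*I*z/6 - 13/54 + 13*I/18.
The denominator factors as Q(z) = (z - 1/3 + I)*(z + 1/3 + I/2)*(z + 2/3 - I), so z = 1/3 - I is a simple zero of Q and P is analytic there; z = 1/3 - I is therefore a simple pole and
  Res(f, z₀) = P(z₀)/Q'(z₀).

Q'(z) = 3*z^2 + 4*z/3 + I*z + 8/9 + 7*I/6, so Q'(1/3 - I) = -1/3 - 11*I/6.
P(1/3 - I) = exp(1/3 - I)*sin(1/3 - I).

Res(f, 1/3 - I) = (exp(1/3 - I)*sin(1/3 - I))/(-1/3 - 11*I/6) = (-12/125 + 66*I/125)*exp(1/3 - I)*sin(1/3 - I)

Final answer: (-12/125 + 66*I/125)*exp(1/3 - I)*sin(1/3 - I)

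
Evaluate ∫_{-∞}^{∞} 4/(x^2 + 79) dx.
4*sqrt(79)*pi/79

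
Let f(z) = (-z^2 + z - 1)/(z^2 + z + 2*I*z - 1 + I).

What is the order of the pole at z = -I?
Factor the denominator:
  z^2 + z + 2*I*z - 1 + I = (z + I)*(z + 1 + I)

The numerator P(z) = -z^2 + z - 1 has P(-I) = -I ≠ 0, so no factor of (z + I) cancels.
Near z = -I we can therefore write f(z) = g(z)/(z + I) with g analytic at -I and g(-I) ≠ 0 (g is the numerator divided by the remaining denominator factors).

Hence z = -I is a pole of order 1.

Final answer: 1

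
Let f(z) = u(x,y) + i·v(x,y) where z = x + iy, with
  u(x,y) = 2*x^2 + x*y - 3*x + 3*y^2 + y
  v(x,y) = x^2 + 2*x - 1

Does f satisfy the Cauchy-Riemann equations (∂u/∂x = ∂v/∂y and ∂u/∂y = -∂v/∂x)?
∂u/∂x = 4*x + y - 3
∂v/∂y = 0
∂u/∂y = x + 6*y + 1
∂v/∂x = 2*x + 2
∂u/∂x ≠ ∂v/∂y and ∂u/∂y ≠ -∂v/∂x; the Cauchy-Riemann equations are not satisfied, so f is not analytic.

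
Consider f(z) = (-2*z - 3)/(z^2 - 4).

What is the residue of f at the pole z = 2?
-7/4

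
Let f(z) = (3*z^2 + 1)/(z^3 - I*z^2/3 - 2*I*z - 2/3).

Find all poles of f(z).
The singularities of f are the zeros of the denominator. Factoring,
  z^3 - I*z^2/3 - 2*I*z - 2/3 = (z + 1 + I)*(z - I/3)*(z - 1 - I)
so the candidates are z = -1 - I, z = I/3, z = 1 + I.

Check the numerator P(z) = 3*z^2 + 1 at each one:
  P(-1 - I) = 1 + 6*I ≠ 0, so z = -1 - I is a (simple) pole.
  P(I/3) = 2/3 ≠ 0, so z = I/3 is a (simple) pole.
  P(1 + I) = 1 + 6*I ≠ 0, so z = 1 + I is a (simple) pole.

Poles of f: {-1 - I, I/3, 1 + I}

Final answer: {-1 - I, I/3, 1 + I}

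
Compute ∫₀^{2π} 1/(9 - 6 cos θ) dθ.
Call the integral J. The integrand is 2π-periodic and we integrate over a full period, so shifting θ does not change the value (θ → θ + π flips the sign of the trig term). Hence
  J = ∫₀^{2π} dθ/(9 + 6 cos θ).
Put z = e^{iθ}: then cos θ = (z + 1/z)/2, dθ = dz/(iz), and z runs once counterclockwise around |z| = 1:
  J = ∮_{|z|=1} 1/(9 + 6*(z + 1/z)/2) · dz/(iz) = (2/i) ∮_{|z|=1} dz/(6*z^2 + 18*z + 6).
The roots of 6*z^2 + 18*z + 6 are z = (-9 ± sqrt(9^2 - 6^2))/6, with sqrt(45) = 3*sqrt(5); their product is 1, so only z₊ = -3/2 + sqrt(5)/2 lies inside the unit circle (z₋ = -3/2 - sqrt(5)/2 lies outside).
z₊ is a simple zero of q(z) = 6*z^2 + 18*z + 6, so Res(1/q, z₊) = 1/q'(z₊) with q'(z) = 12*z + 18; and q'(z₊) = 6*(z₊ - z₋) = 6*sqrt(5).
Therefore J = (2/i) · 2πi · 1/(6*sqrt(5)) = 2*pi/(3*sqrt(5)) = 2*sqrt(5)*pi/15

Final answer: 2*sqrt(5)*pi/15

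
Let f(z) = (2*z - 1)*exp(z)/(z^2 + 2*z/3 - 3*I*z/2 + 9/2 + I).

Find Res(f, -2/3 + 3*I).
Write f(z) = P(z)/Q(z) with P(z) = (2*z - 1)*exp(z) and Q(z) = z^2 + 2*z/3 - 3*I*z/2 + 9/2 + I.
The denominator factors as Q(z) = (z + 3*I/2)*(z + 2/3 - 3*I), so z = -2/3 + 3*I is a simple zero of Q and P is analytic there; z = -2/3 + 3*I is therefore a simple pole and
  Res(f, z₀) = P(z₀)/Q'(z₀).

Q'(z) = 2*z + 2/3 - 3*I/2, so Q'(-2/3 + 3*I) = -2/3 + 9*I/2.
P(-2/3 + 3*I) = (-7/3 + 6*I)*exp(-2/3 + 3*I).

Res(f, -2/3 + 3*I) = ((-7/3 + 6*I)*exp(-2/3 + 3*I))/(-2/3 + 9*I/2) = (1028/745 + 234*I/745)*exp(-2/3 + 3*I)

Final answer: (1028/745 + 234*I/745)*exp(-2/3 + 3*I)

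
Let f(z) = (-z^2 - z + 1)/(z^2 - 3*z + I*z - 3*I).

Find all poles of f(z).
The singularities of f are the zeros of the denominator. Factoring,
  z^2 - 3*z + I*z - 3*I = (z + I)*(z - 3)
so the candidates are z = -I, z = 3.

Check the numerator P(z) = -z^2 - z + 1 at each one:
  P(-I) = 2 + I ≠ 0, so z = -I is a (simple) pole.
  P(3) = -11 ≠ 0, so z = 3 is a (simple) pole.

Poles of f: {-I, 3}

Final answer: {-I, 3}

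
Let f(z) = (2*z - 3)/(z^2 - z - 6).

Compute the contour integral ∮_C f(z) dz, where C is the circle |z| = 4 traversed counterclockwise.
By the residue theorem, ∮_C f(z) dz = 2πi · (sum of the residues of f at the poles inside |z| = 4).

The denominator factors as (z + 2)*(z - 3), so the singularities of f are simple poles at z = -2, z = 3.
  |-2|² = 4 < 16 = 4², so this pole is inside the contour.
  |3|² = 9 < 16 = 4², so this pole is inside the contour.

With P(z) = 2*z - 3 and Q(z) = z^2 - z - 6, each pole is simple, so Res(f, z₀) = P(z₀)/Q'(z₀) with Q'(z) = 2*z - 1.
  Res(f, -2) = P(-2)/Q'(-2) = (-7)/(-5) = 7/5
  Res(f, 3) = P(3)/Q'(3) = (3)/(5) = 3/5

Sum of residues inside C: 2
∮_C f(z) dz = 2πi · (2) = 4*I*pi

Final answer: 4*I*pi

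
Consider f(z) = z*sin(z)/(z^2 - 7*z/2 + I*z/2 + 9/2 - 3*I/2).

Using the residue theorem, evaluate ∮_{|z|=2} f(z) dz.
By the residue theorem, ∮_C f(z) dz = 2πi · (sum of the residues of f at the poles inside |z| = 2).

The denominator factors as (z - 2 - I)*(z - 3/2 + 3*I/2), so the singularities of f are simple poles at z = 2 + I, z = 3/2 - 3*I/2.
  |2 + I|² = 5 > 4 = 2², so this pole is outside the contour.
  |3/2 - 3*I/2|² = 9/2 > 4 = 2², so this pole is outside the contour.

No pole lies inside the contour, so f is analytic on and inside C and the integral is 0 (Cauchy's theorem).

Final answer: 0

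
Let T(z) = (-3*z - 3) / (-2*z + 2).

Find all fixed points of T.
{-1/2, 3}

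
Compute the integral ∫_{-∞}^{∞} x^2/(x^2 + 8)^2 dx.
Let f(z) = z^2/(z^2 + 8)^2. The denominator has no real zeros and deg Q - deg P = 2 ≥ 2, so the integral of f over the upper semicircle |z| = R tends to 0 as R → ∞. Closing the contour in the upper half-plane,
  ∫_{-∞}^{∞} f(x) dx = 2πi · Σ Res(f, z_k)  over the poles with Im z_k > 0.

Zeros of the denominator: z^2 + 8 = 0 gives z = ±2*sqrt(2)*I.
Upper half-plane: z = 2*sqrt(2)*I (a pole of order 2).

Write f(z) = g(z)/(z - 2*sqrt(2)*I)^2 with g(z) = z^2/(z + 2*sqrt(2)*I)^2. For a double pole, Res(f, z₀) = g'(z₀):
  g'(z) = 4*sqrt(2)*I*z/(z + 2*sqrt(2)*I)^3
  Res(f, 2*sqrt(2)*I) = g'(2*sqrt(2)*I) = -sqrt(2)*I/16

∫_{-∞}^{∞} f(x) dx = 2πi · (-sqrt(2)*I/16) = sqrt(2)*pi/8

Final answer: sqrt(2)*pi/8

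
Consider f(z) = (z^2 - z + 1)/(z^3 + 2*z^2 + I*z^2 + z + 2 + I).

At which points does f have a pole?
{-2 - I, -I, I}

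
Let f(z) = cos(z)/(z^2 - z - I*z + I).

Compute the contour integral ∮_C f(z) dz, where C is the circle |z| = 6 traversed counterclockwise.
pi*(1 - I)*cosh(1) + pi*(-1 + I)*cos(1)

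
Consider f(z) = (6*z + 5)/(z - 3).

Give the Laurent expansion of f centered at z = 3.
Put w = z - (3), i.e. z = w + 3. The denominator is w, so it suffices to rewrite the numerator in powers of w.

P(z) = 6*z + 5
P(w + 3) = 23 + 6*w

Dividing each term by w:
  f = 23/w + 6

Substituting back w = z - 3:
  f(z) = 23/(z - 3) + 6

The series is finite because the numerator is a polynomial; the negative powers form the principal part, and the coefficient of 1/(z - 3) gives Res(f, 3) = 23.

Final answer: 23/(z - 3) + 6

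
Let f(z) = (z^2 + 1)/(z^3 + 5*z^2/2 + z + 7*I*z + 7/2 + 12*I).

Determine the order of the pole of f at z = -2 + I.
Factor the denominator:
  z^3 + 5*z^2/2 + z + 7*I*z + 7/2 + 12*I = (z + 2 - I)^2*(z - 3/2 + 2*I)

The numerator P(z) = z^2 + 1 has P(-2 + I) = 4 - 4*I ≠ 0, so no factor of (z + 2 - I) cancels.
Near z = -2 + I we can therefore write f(z) = g(z)/(z + 2 - I)^2 with g analytic at -2 + I and g(-2 + I) ≠ 0 (g is the numerator divided by the remaining denominator factors).

Hence z = -2 + I is a pole of order 2.

Final answer: 2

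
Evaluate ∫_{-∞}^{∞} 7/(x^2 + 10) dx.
Let f(z) = 7/(z^2 + 10). The denominator has no real zeros and deg Q - deg P = 2 ≥ 2, so the integral of f over the upper semicircle |z| = R tends to 0 as R → ∞. Closing the contour in the upper half-plane,
  ∫_{-∞}^{∞} f(x) dx = 2πi · Σ Res(f, z_k)  over the poles with Im z_k > 0.

Zeros of the denominator: z^2 + 10 = 0 gives z = ±sqrt(10)*I.
Upper half-plane: z = sqrt(10)*I (simple).

Each pole is a simple zero of Q(z) = z^2 + 10, so Res(f, z₀) = P(z₀)/Q'(z₀) with P(z) = 7, Q'(z) = 2*z:
  Res(f, sqrt(10)*I) = (7)/(2*sqrt(10)*I) = -7*sqrt(10)*I/20

∫_{-∞}^{∞} f(x) dx = 2πi · (-7*sqrt(10)*I/20) = 7*sqrt(10)*pi/10

Final answer: 7*sqrt(10)*pi/10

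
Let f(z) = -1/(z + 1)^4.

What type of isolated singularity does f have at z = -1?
Write f(z) = g(z)/(z + 1)^4 with g(z) = -1.
g is entire and g(-1) = -1 ≠ 0, so no factor of (z + 1) cancels: the Laurent expansion of f about z = -1 starts at the power -4, i.e. lim_{z→z₀} (z - z₀)^4 f(z) = -1 is finite and nonzero.
So z = -1 is a pole of order 4.

Final answer: pole of order 4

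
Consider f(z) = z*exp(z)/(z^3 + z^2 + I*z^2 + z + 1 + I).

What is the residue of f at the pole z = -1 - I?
(-3/5 + I/5)*exp(-1 - I)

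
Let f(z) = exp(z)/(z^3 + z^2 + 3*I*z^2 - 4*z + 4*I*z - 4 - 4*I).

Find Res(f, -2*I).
Write f(z) = P(z)/Q(z) with P(z) = exp(z) and Q(z) = z^3 + z^2 + 3*I*z^2 - 4*z + 4*I*z - 4 - 4*I.
The denominator factors as Q(z) = (z + 2*I)*(z - 1 + I)*(z + 2), so z = -2*I is a simple zero of Q and P is analytic there; z = -2*I is therefore a simple pole and
  Res(f, z₀) = P(z₀)/Q'(z₀).

Q'(z) = 3*z^2 + 2*z + 6*I*z - 4 + 4*I, so Q'(-2*I) = -4.
P(-2*I) = exp(-2*I).

Res(f, -2*I) = (exp(-2*I))/(-4) = -exp(-2*I)/4

Final answer: -exp(-2*I)/4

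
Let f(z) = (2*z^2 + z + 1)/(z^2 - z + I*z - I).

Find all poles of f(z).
The singularities of f are the zeros of the denominator. Factoring,
  z^2 - z + I*z - I = (z - 1)*(z + I)
so the candidates are z = 1, z = -I.

Check the numerator P(z) = 2*z^2 + z + 1 at each one:
  P(1) = 4 ≠ 0, so z = 1 is a (simple) pole.
  P(-I) = -1 - I ≠ 0, so z = -I is a (simple) pole.

Poles of f: {-I, 1}

Final answer: {-I, 1}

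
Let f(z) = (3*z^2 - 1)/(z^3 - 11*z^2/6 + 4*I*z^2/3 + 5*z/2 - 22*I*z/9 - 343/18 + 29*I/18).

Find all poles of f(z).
The singularities of f are the zeros of the denominator. Factoring,
  z^3 - 11*z^2/6 + 4*I*z^2/3 + 5*z/2 - 22*I*z/9 - 343/18 + 29*I/18 = (z + 1/2 - 2*I)*(z + 2/3 + 3*I)*(z - 3 + I/3)
so the candidates are z = -1/2 + 2*I, z = -2/3 - 3*I, z = 3 - I/3.

Check the numerator P(z) = 3*z^2 - 1 at each one:
  P(-1/2 + 2*I) = -49/4 - 6*I ≠ 0, so z = -1/2 + 2*I is a (simple) pole.
  P(-2/3 - 3*I) = -80/3 + 12*I ≠ 0, so z = -2/3 - 3*I is a (simple) pole.
  P(3 - I/3) = 77/3 - 6*I ≠ 0, so z = 3 - I/3 is a (simple) pole.

Poles of f: {-2/3 - 3*I, -1/2 + 2*I, 3 - I/3}

Final answer: {-2/3 - 3*I, -1/2 + 2*I, 3 - I/3}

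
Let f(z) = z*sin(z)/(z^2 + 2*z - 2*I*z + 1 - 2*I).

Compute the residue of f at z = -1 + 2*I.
(-1 - I/2)*sin(1 - 2*I)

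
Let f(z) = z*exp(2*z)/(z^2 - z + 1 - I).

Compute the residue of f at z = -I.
Write f(z) = P(z)/Q(z) with P(z) = z*exp(2*z) and Q(z) = z^2 - z + 1 - I.
The denominator factors as Q(z) = (z - 1 - I)*(z + I), so z = -I is a simple zero of Q and P is analytic there; z = -I is therefore a simple pole and
  Res(f, z₀) = P(z₀)/Q'(z₀).

Q'(z) = 2*z - 1, so Q'(-I) = -1 - 2*I.
P(-I) = -I*exp(-2*I).

Res(f, -I) = (-I*exp(-2*I))/(-1 - 2*I) = (2/5 + I/5)*exp(-2*I)

Final answer: (2/5 + I/5)*exp(-2*I)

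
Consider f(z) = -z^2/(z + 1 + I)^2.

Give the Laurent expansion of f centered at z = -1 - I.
-2*I/(z + 1 + I)^2 + (2 + 2*I)/(z + 1 + I) - 1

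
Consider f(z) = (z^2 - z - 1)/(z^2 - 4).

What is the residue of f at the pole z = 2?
Write f(z) = P(z)/Q(z) with P(z) = z^2 - z - 1 and Q(z) = z^2 - 4.
The denominator factors as Q(z) = (z - 2)*(z + 2), so z = 2 is a simple zero of Q and P is analytic there; z = 2 is therefore a simple pole and
  Res(f, z₀) = P(z₀)/Q'(z₀).

Q'(z) = 2*z, so Q'(2) = 4.
P(2) = 1.

Res(f, 2) = (1)/(4) = 1/4

Final answer: 1/4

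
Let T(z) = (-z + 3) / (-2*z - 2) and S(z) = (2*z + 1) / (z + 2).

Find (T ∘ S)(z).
(T ∘ S)(z) = T(S(z)) = ((-1)*S(z) + (3))/((-2)*S(z) + (-2)). Multiply numerator and denominator by z + 2:
  numerator:   (-1)*(2*z + 1) + (3)*(z + 2) = z + 5
  denominator: (-2)*(2*z + 1) + (-2)*(z + 2) = -6*z - 6
(T ∘ S)(z) = (z + 5)/(-6*z - 6) = (-z - 5)/(6*z + 6)

Final answer: (-z - 5)/(6*z + 6)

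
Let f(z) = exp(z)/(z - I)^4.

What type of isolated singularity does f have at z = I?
Write f(z) = g(z)/(z - I)^4 with g(z) = exp(z).
g is entire and g(I) = exp(I) ≠ 0, so no factor of (z - I) cancels: the Laurent expansion of f about z = I starts at the power -4, i.e. lim_{z→z₀} (z - z₀)^4 f(z) = exp(I) is finite and nonzero.
So z = I is a pole of order 4.

Final answer: pole of order 4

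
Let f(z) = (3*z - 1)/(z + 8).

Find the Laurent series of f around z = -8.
Put w = z - (-8), i.e. z = w - 8. The denominator is w, so it suffices to rewrite the numerator in powers of w.

P(z) = 3*z - 1
P(w - 8) = -25 + 3*w

Dividing each term by w:
  f = -25/w + 3

Substituting back w = z + 8:
  f(z) = -25/(z + 8) + 3

The series is finite because the numerator is a polynomial; the negative powers form the principal part, and the coefficient of 1/(z + 8) gives Res(f, -8) = -25.

Final answer: -25/(z + 8) + 3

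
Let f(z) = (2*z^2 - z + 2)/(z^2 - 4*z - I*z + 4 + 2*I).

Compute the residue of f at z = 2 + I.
Write f(z) = P(z)/Q(z) with P(z) = 2*z^2 - z + 2 and Q(z) = z^2 - 4*z - I*z + 4 + 2*I.
The denominator factors as Q(z) = (z - 2 - I)*(z - 2), so z = 2 + I is a simple zero of Q and P is analytic there; z = 2 + I is therefore a simple pole and
  Res(f, z₀) = P(z₀)/Q'(z₀).

Q'(z) = 2*z - 4 - I, so Q'(2 + I) = I.
P(2 + I) = 6 + 7*I.

Res(f, 2 + I) = (6 + 7*I)/(I) = 7 - 6*I

Final answer: 7 - 6*I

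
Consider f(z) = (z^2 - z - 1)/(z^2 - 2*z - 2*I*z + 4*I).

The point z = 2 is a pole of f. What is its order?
1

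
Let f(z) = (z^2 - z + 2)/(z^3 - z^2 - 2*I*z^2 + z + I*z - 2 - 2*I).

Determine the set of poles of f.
The singularities of f are the zeros of the denominator. Factoring,
  z^3 - z^2 - 2*I*z^2 + z + I*z - 2 - 2*I = (z - 2*I)*(z + I)*(z - 1 - I)
so the candidates are z = 2*I, z = -I, z = 1 + I.

Check the numerator P(z) = z^2 - z + 2 at each one:
  P(2*I) = -2 - 2*I ≠ 0, so z = 2*I is a (simple) pole.
  P(-I) = 1 + I ≠ 0, so z = -I is a (simple) pole.
  P(1 + I) = 1 + I ≠ 0, so z = 1 + I is a (simple) pole.

Poles of f: {-I, 2*I, 1 + I}

Final answer: {-I, 2*I, 1 + I}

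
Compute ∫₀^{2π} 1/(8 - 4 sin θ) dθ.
sqrt(3)*pi/6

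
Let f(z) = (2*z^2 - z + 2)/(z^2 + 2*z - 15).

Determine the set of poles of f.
{-5, 3}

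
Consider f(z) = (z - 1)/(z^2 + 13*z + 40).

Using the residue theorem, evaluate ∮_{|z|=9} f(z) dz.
By the residue theorem, ∮_C f(z) dz = 2πi · (sum of the residues of f at the poles inside |z| = 9).

The denominator factors as (z + 8)*(z + 5), so the singularities of f are simple poles at z = -8, z = -5.
  |-8|² = 64 < 81 = 9², so this pole is inside the contour.
  |-5|² = 25 < 81 = 9², so this pole is inside the contour.

With P(z) = z - 1 and Q(z) = z^2 + 13*z + 40, each pole is simple, so Res(f, z₀) = P(z₀)/Q'(z₀) with Q'(z) = 2*z + 13.
  Res(f, -8) = P(-8)/Q'(-8) = (-9)/(-3) = 3
  Res(f, -5) = P(-5)/Q'(-5) = (-6)/(3) = -2

Sum of residues inside C: 1
∮_C f(z) dz = 2πi · (1) = 2*I*pi

Final answer: 2*I*pi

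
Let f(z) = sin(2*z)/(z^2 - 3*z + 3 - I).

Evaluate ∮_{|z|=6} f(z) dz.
By the residue theorem, ∮_C f(z) dz = 2πi · (sum of the residues of f at the poles inside |z| = 6).

The denominator factors as (z - 1 + I)*(z - 2 - I), so the singularities of f are simple poles at z = 1 - I, z = 2 + I.
  |1 - I|² = 2 < 36 = 6², so this pole is inside the contour.
  |2 + I|² = 5 < 36 = 6², so this pole is inside the contour.

With P(z) = sin(2*z) and Q(z) = z^2 - 3*z + 3 - I, each pole is simple, so Res(f, z₀) = P(z₀)/Q'(z₀) with Q'(z) = 2*z - 3.
  Res(f, 1 - I) = P(1 - I)/Q'(1 - I) = (sin(2 - 2*I))/(-1 - 2*I) = (-1/5 + 2*I/5)*sin(2 - 2*I)
  Res(f, 2 + I) = P(2 + I)/Q'(2 + I) = (sin(4 + 2*I))/(1 + 2*I) = (1/5 - 2*I/5)*sin(4 + 2*I)

Sum of residues inside C: (1/5 - 2*I/5)*sin(4 + 2*I) + (-1/5 + 2*I/5)*sin(2 - 2*I)
∮_C f(z) dz = 2πi · ((1/5 - 2*I/5)*sin(4 + 2*I) + (-1/5 + 2*I/5)*sin(2 - 2*I)) = pi*(4/5 + 2*I/5)*sin(4 + 2*I) + pi*(-4/5 - 2*I/5)*sin(2 - 2*I)

Final answer: pi*(4/5 + 2*I/5)*sin(4 + 2*I) + pi*(-4/5 - 2*I/5)*sin(2 - 2*I)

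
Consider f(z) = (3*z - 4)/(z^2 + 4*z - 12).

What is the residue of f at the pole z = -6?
11/4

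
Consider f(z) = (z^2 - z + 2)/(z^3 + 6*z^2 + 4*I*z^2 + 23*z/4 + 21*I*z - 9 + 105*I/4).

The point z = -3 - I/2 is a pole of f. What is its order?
2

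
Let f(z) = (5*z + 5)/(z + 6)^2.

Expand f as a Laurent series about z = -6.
Put w = z - (-6), i.e. z = w - 6. The denominator is w^2, so it suffices to rewrite the numerator in powers of w.

P(z) = 5*z + 5
P(w - 6) = -25 + 5*w

Dividing each term by w^2:
  f = -25/w^2 + 5/w

Substituting back w = z + 6:
  f(z) = -25/(z + 6)^2 + 5/(z + 6)

The series is finite because the numerator is a polynomial; the negative powers form the principal part, and the coefficient of 1/(z + 6) gives Res(f, -6) = 5.

Final answer: -25/(z + 6)^2 + 5/(z + 6)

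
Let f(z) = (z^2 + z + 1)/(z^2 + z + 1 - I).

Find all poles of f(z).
{-1 - I, I}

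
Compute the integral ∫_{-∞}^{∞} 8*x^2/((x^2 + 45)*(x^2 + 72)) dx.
Let f(z) = 8*z^2/((z^2 + 45)*(z^2 + 72)). The denominator has no real zeros and deg Q - deg P = 2 ≥ 2, so the integral of f over the upper semicircle |z| = R tends to 0 as R → ∞. Closing the contour in the upper half-plane,
  ∫_{-∞}^{∞} f(x) dx = 2πi · Σ Res(f, z_k)  over the poles with Im z_k > 0.

Zeros of the denominator: z^2 + 72 = 0 gives z = ±6*sqrt(2)*I; z^2 + 45 = 0 gives z = ±3*sqrt(5)*I.
Upper half-plane: z = 6*sqrt(2)*I, z = 3*sqrt(5)*I (simple).

Each pole is a simple zero of Q(z) = z^4 + 117*z^2 + 3240, so Res(f, z₀) = P(z₀)/Q'(z₀) with P(z) = 8*z^2, Q'(z) = 4*z^3 + 234*z:
  Res(f, 6*sqrt(2)*I) = (-576)/(-324*sqrt(2)*I) = -8*sqrt(2)*I/9
  Res(f, 3*sqrt(5)*I) = (-360)/(162*sqrt(5)*I) = 4*sqrt(5)*I/9

Sum of residues: 4*I*(-2*sqrt(2) + sqrt(5))/9
∫_{-∞}^{∞} f(x) dx = 2πi · (4*I*(-2*sqrt(2) + sqrt(5))/9) = 8*pi*(-sqrt(5) + 2*sqrt(2))/9

Final answer: 8*pi*(-sqrt(5) + 2*sqrt(2))/9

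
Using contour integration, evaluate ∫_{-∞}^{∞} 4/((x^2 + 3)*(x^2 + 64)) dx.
pi*(-3 + 8*sqrt(3))/366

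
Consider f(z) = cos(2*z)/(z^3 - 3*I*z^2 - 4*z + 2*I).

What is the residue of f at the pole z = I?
Write f(z) = P(z)/Q(z) with P(z) = cos(2*z) and Q(z) = z^3 - 3*I*z^2 - 4*z + 2*I.
The denominator factors as Q(z) = (z + 1 - I)*(z - 1 - I)*(z - I), so z = I is a simple zero of Q and P is analytic there; z = I is therefore a simple pole and
  Res(f, z₀) = P(z₀)/Q'(z₀).

Q'(z) = 3*z^2 - 6*I*z - 4, so Q'(I) = -1.
P(I) = cosh(2).

Res(f, I) = (cosh(2))/(-1) = -cosh(2)

Final answer: -cosh(2)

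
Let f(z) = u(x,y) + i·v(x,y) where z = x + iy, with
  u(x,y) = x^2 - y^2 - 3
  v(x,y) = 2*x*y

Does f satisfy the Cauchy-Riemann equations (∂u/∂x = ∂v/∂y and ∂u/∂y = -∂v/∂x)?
∂u/∂x = 2*x
∂v/∂y = 2*x
∂u/∂y = -2*y
∂v/∂x = 2*y
∂u/∂x = ∂v/∂y and ∂u/∂y = -∂v/∂x hold identically; f is analytic.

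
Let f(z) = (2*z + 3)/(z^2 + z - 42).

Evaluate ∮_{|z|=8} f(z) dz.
By the residue theorem, ∮_C f(z) dz = 2πi · (sum of the residues of f at the poles inside |z| = 8).

The denominator factors as (z + 7)*(z - 6), so the singularities of f are simple poles at z = -7, z = 6.
  |-7|² = 49 < 64 = 8², so this pole is inside the contour.
  |6|² = 36 < 64 = 8², so this pole is inside the contour.

With P(z) = 2*z + 3 and Q(z) = z^2 + z - 42, each pole is simple, so Res(f, z₀) = P(z₀)/Q'(z₀) with Q'(z) = 2*z + 1.
  Res(f, -7) = P(-7)/Q'(-7) = (-11)/(-13) = 11/13
  Res(f, 6) = P(6)/Q'(6) = (15)/(13) = 15/13

Sum of residues inside C: 2
∮_C f(z) dz = 2πi · (2) = 4*I*pi

Final answer: 4*I*pi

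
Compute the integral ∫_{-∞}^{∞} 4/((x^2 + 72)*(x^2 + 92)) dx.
Let f(z) = 4/((z^2 + 72)*(z^2 + 92)). The denominator has no real zeros and deg Q - deg P = 4 ≥ 2, so the integral of f over the upper semicircle |z| = R tends to 0 as R → ∞. Closing the contour in the upper half-plane,
  ∫_{-∞}^{∞} f(x) dx = 2πi · Σ Res(f, z_k)  over the poles with Im z_k > 0.

Zeros of the denominator: z^2 + 72 = 0 gives z = ±6*sqrt(2)*I; z^2 + 92 = 0 gives z = ±2*sqrt(23)*I.
Upper half-plane: z = 6*sqrt(2)*I, z = 2*sqrt(23)*I (simple).

Each pole is a simple zero of Q(z) = z^4 + 164*z^2 + 6624, so Res(f, z₀) = P(z₀)/Q'(z₀) with P(z) = 4, Q'(z) = 4*z^3 + 328*z:
  Res(f, 6*sqrt(2)*I) = (4)/(240*sqrt(2)*I) = -sqrt(2)*I/120
  Res(f, 2*sqrt(23)*I) = (4)/(-80*sqrt(23)*I) = sqrt(23)*I/460

Sum of residues: I*(-sqrt(2)/120 + sqrt(23)/460)
∫_{-∞}^{∞} f(x) dx = 2πi · (I*(-sqrt(2)/120 + sqrt(23)/460)) = pi*(-6*sqrt(23) + 23*sqrt(2))/1380

Final answer: pi*(-6*sqrt(23) + 23*sqrt(2))/1380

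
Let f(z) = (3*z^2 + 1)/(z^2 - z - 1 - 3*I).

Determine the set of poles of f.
{-1 - I, 2 + I}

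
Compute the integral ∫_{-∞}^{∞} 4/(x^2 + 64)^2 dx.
pi/256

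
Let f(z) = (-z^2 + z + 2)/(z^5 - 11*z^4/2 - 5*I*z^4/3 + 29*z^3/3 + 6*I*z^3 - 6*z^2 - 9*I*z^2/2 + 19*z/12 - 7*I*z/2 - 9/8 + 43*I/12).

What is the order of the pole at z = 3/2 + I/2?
Factor the denominator:
  z^5 - 11*z^4/2 - 5*I*z^4/3 + 29*z^3/3 + 6*I*z^3 - 6*z^2 - 9*I*z^2/2 + 19*z/12 - 7*I*z/2 - 9/8 + 43*I/12 = (z - 3/2 - I/2)^4*(z + 1/2 + I/3)

The numerator P(z) = -z^2 + z + 2 has P(3/2 + I/2) = 3/2 - I ≠ 0, so no factor of (z - 3/2 - I/2) cancels.
Near z = 3/2 + I/2 we can therefore write f(z) = g(z)/(z - 3/2 - I/2)^4 with g analytic at 3/2 + I/2 and g(3/2 + I/2) ≠ 0 (g is the numerator divided by the remaining denominator factors).

Hence z = 3/2 + I/2 is a pole of order 4.

Final answer: 4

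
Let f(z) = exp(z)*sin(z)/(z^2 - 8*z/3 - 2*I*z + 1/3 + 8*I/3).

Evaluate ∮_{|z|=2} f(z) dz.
By the residue theorem, ∮_C f(z) dz = 2πi · (sum of the residues of f at the poles inside |z| = 2).

The denominator factors as (z - 2/3 - I)*(z - 2 - I), so the singularities of f are simple poles at z = 2/3 + I, z = 2 + I.
  |2/3 + I|² = 13/9 < 4 = 2², so this pole is inside the contour.
  |2 + I|² = 5 > 4 = 2², so this pole is outside the contour.

With P(z) = exp(z)*sin(z) and Q(z) = z^2 - 8*z/3 - 2*I*z + 1/3 + 8*I/3, each pole is simple, so Res(f, z₀) = P(z₀)/Q'(z₀) with Q'(z) = 2*z - 8/3 - 2*I.
  Res(f, 2/3 + I) = P(2/3 + I)/Q'(2/3 + I) = (exp(2/3 + I)*sin(2/3 + I))/(-4/3) = -3*exp(2/3 + I)*sin(2/3 + I)/4

∮_C f(z) dz = 2πi · (-3*exp(2/3 + I)*sin(2/3 + I)/4) = -3*I*pi*exp(2/3 + I)*sin(2/3 + I)/2

Final answer: -3*I*pi*exp(2/3 + I)*sin(2/3 + I)/2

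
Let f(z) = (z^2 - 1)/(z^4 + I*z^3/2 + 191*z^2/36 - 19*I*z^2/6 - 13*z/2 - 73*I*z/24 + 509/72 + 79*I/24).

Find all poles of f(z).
The singularities of f are the zeros of the denominator. Factoring,
  z^4 + I*z^3/2 + 191*z^2/36 - 19*I*z^2/6 - 13*z/2 - 73*I*z/24 + 509/72 + 79*I/24 = (z + 2/3 - 3*I/2)*(z + 1 + 3*I)*(z - 1 - 3*I/2)*(z - 2/3 + I/2)
so the candidates are z = -2/3 + 3*I/2, z = -1 - 3*I, z = 1 + 3*I/2, z = 2/3 - I/2.

Check the numerator P(z) = z^2 - 1 at each one:
  P(-2/3 + 3*I/2) = -101/36 - 2*I ≠ 0, so z = -2/3 + 3*I/2 is a (simple) pole.
  P(-1 - 3*I) = -9 + 6*I ≠ 0, so z = -1 - 3*I is a (simple) pole.
  P(1 + 3*I/2) = -9/4 + 3*I ≠ 0, so z = 1 + 3*I/2 is a (simple) pole.
  P(2/3 - I/2) = -29/36 - 2*I/3 ≠ 0, so z = 2/3 - I/2 is a (simple) pole.

Poles of f: {-1 - 3*I, -2/3 + 3*I/2, 2/3 - I/2, 1 + 3*I/2}

Final answer: {-1 - 3*I, -2/3 + 3*I/2, 2/3 - I/2, 1 + 3*I/2}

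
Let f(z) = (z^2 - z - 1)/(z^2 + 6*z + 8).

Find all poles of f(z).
The singularities of f are the zeros of the denominator. Factoring,
  z^2 + 6*z + 8 = (z + 2)*(z + 4)
so the candidates are z = -2, z = -4.

Check the numerator P(z) = z^2 - z - 1 at each one:
  P(-2) = 5 ≠ 0, so z = -2 is a (simple) pole.
  P(-4) = 19 ≠ 0, so z = -4 is a (simple) pole.

Poles of f: {-4, -2}

Final answer: {-4, -2}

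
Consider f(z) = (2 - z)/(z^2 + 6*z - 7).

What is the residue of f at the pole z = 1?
Write f(z) = P(z)/Q(z) with P(z) = 2 - z and Q(z) = z^2 + 6*z - 7.
The denominator factors as Q(z) = (z + 7)*(z - 1), so z = 1 is a simple zero of Q and P is analytic there; z = 1 is therefore a simple pole and
  Res(f, z₀) = P(z₀)/Q'(z₀).

Q'(z) = 2*z + 6, so Q'(1) = 8.
P(1) = 1.

Res(f, 1) = (1)/(8) = 1/8

Final answer: 1/8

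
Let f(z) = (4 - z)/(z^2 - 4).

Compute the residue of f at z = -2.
-3/2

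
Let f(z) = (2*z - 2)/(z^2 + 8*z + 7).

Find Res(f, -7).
Write f(z) = P(z)/Q(z) with P(z) = 2*z - 2 and Q(z) = z^2 + 8*z + 7.
The denominator factors as Q(z) = (z + 7)*(z + 1), so z = -7 is a simple zero of Q and P is analytic there; z = -7 is therefore a simple pole and
  Res(f, z₀) = P(z₀)/Q'(z₀).

Q'(z) = 2*z + 8, so Q'(-7) = -6.
P(-7) = -16.

Res(f, -7) = (-16)/(-6) = 8/3

Final answer: 8/3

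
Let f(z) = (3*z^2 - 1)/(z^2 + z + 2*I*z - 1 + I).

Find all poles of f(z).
The singularities of f are the zeros of the denominator. Factoring,
  z^2 + z + 2*I*z - 1 + I = (z + I)*(z + 1 + I)
so the candidates are z = -I, z = -1 - I.

Check the numerator P(z) = 3*z^2 - 1 at each one:
  P(-I) = -4 ≠ 0, so z = -I is a (simple) pole.
  P(-1 - I) = -1 + 6*I ≠ 0, so z = -1 - I is a (simple) pole.

Poles of f: {-1 - I, -I}

Final answer: {-1 - I, -I}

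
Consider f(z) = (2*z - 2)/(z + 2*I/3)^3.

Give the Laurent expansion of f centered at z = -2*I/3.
Put w = z - (-2*I/3), i.e. z = w - 2*I/3. The denominator is w^3, so it suffices to rewrite the numerator in powers of w.

P(z) = 2*z - 2
P(w - 2*I/3) = -2 - 4*I/3 + 2*w

Dividing each term by w^3:
  f = (-2 - 4*I/3)/w^3 + 2/w^2

Substituting back w = z + 2*I/3:
  f(z) = (-2 - 4*I/3)/(z + 2*I/3)^3 + 2/(z + 2*I/3)^2

The series is finite because the numerator is a polynomial; the negative powers form the principal part.

Final answer: (-2 - 4*I/3)/(z + 2*I/3)^3 + 2/(z + 2*I/3)^2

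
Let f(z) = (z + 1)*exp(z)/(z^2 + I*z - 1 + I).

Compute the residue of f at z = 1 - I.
exp(1 - I)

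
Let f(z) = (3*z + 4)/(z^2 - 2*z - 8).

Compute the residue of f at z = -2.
Write f(z) = P(z)/Q(z) with P(z) = 3*z + 4 and Q(z) = z^2 - 2*z - 8.
The denominator factors as Q(z) = (z + 2)*(z - 4), so z = -2 is a simple zero of Q and P is analytic there; z = -2 is therefore a simple pole and
  Res(f, z₀) = P(z₀)/Q'(z₀).

Q'(z) = 2*z - 2, so Q'(-2) = -6.
P(-2) = -2.

Res(f, -2) = (-2)/(-6) = 1/3

Final answer: 1/3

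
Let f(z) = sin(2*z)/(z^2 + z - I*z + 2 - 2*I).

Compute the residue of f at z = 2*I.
(3/10 + I/10)*sinh(4)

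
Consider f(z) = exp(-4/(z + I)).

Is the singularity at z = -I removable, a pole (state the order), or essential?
Let u = z + I. Then
  e^(-4/u) = Σ_{k≥0} (-4)^k/(k!·u^k) = 1 - 4/u + 8/u^2 - 32/(3*u^3) + ...
which has infinitely many negative powers of u, so exp(-4/(z + I)) has an essential singularity at z = -I.
So the singularity is essential.

Final answer: essential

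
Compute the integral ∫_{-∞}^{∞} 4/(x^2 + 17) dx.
Let f(z) = 4/(z^2 + 17). The denominator has no real zeros and deg Q - deg P = 2 ≥ 2, so the integral of f over the upper semicircle |z| = R tends to 0 as R → ∞. Closing the contour in the upper half-plane,
  ∫_{-∞}^{∞} f(x) dx = 2πi · Σ Res(f, z_k)  over the poles with Im z_k > 0.

Zeros of the denominator: z^2 + 17 = 0 gives z = ±sqrt(17)*I.
Upper half-plane: z = sqrt(17)*I (simple).

Each pole is a simple zero of Q(z) = z^2 + 17, so Res(f, z₀) = P(z₀)/Q'(z₀) with P(z) = 4, Q'(z) = 2*z:
  Res(f, sqrt(17)*I) = (4)/(2*sqrt(17)*I) = -2*sqrt(17)*I/17

∫_{-∞}^{∞} f(x) dx = 2πi · (-2*sqrt(17)*I/17) = 4*sqrt(17)*pi/17

Final answer: 4*sqrt(17)*pi/17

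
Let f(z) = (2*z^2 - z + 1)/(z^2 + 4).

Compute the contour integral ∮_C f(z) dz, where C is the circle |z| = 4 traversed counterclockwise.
-2*I*pi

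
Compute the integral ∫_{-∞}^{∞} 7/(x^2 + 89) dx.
Let f(z) = 7/(z^2 + 89). The denominator has no real zeros and deg Q - deg P = 2 ≥ 2, so the integral of f over the upper semicircle |z| = R tends to 0 as R → ∞. Closing the contour in the upper half-plane,
  ∫_{-∞}^{∞} f(x) dx = 2πi · Σ Res(f, z_k)  over the poles with Im z_k > 0.

Zeros of the denominator: z^2 + 89 = 0 gives z = ±sqrt(89)*I.
Upper half-plane: z = sqrt(89)*I (simple).

Each pole is a simple zero of Q(z) = z^2 + 89, so Res(f, z₀) = P(z₀)/Q'(z₀) with P(z) = 7, Q'(z) = 2*z:
  Res(f, sqrt(89)*I) = (7)/(2*sqrt(89)*I) = -7*sqrt(89)*I/178

∫_{-∞}^{∞} f(x) dx = 2πi · (-7*sqrt(89)*I/178) = 7*sqrt(89)*pi/89

Final answer: 7*sqrt(89)*pi/89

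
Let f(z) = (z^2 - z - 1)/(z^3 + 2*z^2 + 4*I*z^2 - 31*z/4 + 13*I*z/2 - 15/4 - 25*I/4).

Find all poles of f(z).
The singularities of f are the zeros of the denominator. Factoring,
  z^3 + 2*z^2 + 4*I*z^2 - 31*z/4 + 13*I*z/2 - 15/4 - 25*I/4 = (z + 3 + I)*(z - 1/2 + 2*I)*(z - 1/2 + I)
so the candidates are z = -3 - I, z = 1/2 - 2*I, z = 1/2 - I.

Check the numerator P(z) = z^2 - z - 1 at each one:
  P(-3 - I) = 10 + 7*I ≠ 0, so z = -3 - I is a (simple) pole.
  P(1/2 - 2*I) = -21/4 ≠ 0, so z = 1/2 - 2*I is a (simple) pole.
  P(1/2 - I) = -9/4 ≠ 0, so z = 1/2 - I is a (simple) pole.

Poles of f: {-3 - I, 1/2 - 2*I, 1/2 - I}

Final answer: {-3 - I, 1/2 - 2*I, 1/2 - I}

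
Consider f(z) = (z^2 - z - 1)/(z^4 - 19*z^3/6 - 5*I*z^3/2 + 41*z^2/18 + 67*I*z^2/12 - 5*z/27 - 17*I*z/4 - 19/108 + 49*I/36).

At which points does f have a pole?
{1/2 - I/3, 2/3 + I, 1 + I/3, 1 + 3*I/2}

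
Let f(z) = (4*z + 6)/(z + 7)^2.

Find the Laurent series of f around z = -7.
-22/(z + 7)^2 + 4/(z + 7)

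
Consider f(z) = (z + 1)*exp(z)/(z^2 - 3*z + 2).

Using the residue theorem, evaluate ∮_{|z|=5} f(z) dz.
By the residue theorem, ∮_C f(z) dz = 2πi · (sum of the residues of f at the poles inside |z| = 5).

The denominator factors as (z - 2)*(z - 1), so the singularities of f are simple poles at z = 2, z = 1.
  |2|² = 4 < 25 = 5², so this pole is inside the contour.
  |1|² = 1 < 25 = 5², so this pole is inside the contour.

With P(z) = (z + 1)*exp(z) and Q(z) = z^2 - 3*z + 2, each pole is simple, so Res(f, z₀) = P(z₀)/Q'(z₀) with Q'(z) = 2*z - 3.
  Res(f, 2) = P(2)/Q'(2) = (3*exp(2))/(1) = 3*exp(2)
  Res(f, 1) = P(1)/Q'(1) = (2*exp(1))/(-1) = -2*exp(1)

Sum of residues inside C: -2*exp(1) + 3*exp(2)
∮_C f(z) dz = 2πi · (-2*exp(1) + 3*exp(2)) = -4*exp(1)*I*pi + 6*I*pi*exp(2)

Final answer: -4*exp(1)*I*pi + 6*I*pi*exp(2)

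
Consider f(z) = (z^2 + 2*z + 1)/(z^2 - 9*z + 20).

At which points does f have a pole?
The singularities of f are the zeros of the denominator. Factoring,
  z^2 - 9*z + 20 = (z - 5)*(z - 4)
so the candidates are z = 5, z = 4.

Check the numerator P(z) = z^2 + 2*z + 1 at each one:
  P(5) = 36 ≠ 0, so z = 5 is a (simple) pole.
  P(4) = 25 ≠ 0, so z = 4 is a (simple) pole.

Poles of f: {4, 5}

Final answer: {4, 5}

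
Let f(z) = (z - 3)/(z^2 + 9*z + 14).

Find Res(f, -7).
2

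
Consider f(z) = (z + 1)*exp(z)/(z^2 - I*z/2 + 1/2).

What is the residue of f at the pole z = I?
(2/3 - 2*I/3)*exp(I)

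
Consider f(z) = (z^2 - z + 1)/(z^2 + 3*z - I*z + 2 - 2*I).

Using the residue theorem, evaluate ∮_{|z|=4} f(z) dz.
By the residue theorem, ∮_C f(z) dz = 2πi · (sum of the residues of f at the poles inside |z| = 4).

The denominator factors as (z + 1 - I)*(z + 2), so the singularities of f are simple poles at z = -1 + I, z = -2.
  |-1 + I|² = 2 < 16 = 4², so this pole is inside the contour.
  |-2|² = 4 < 16 = 4², so this pole is inside the contour.

With P(z) = z^2 - z + 1 and Q(z) = z^2 + 3*z - I*z + 2 - 2*I, each pole is simple, so Res(f, z₀) = P(z₀)/Q'(z₀) with Q'(z) = 2*z + 3 - I.
  Res(f, -1 + I) = P(-1 + I)/Q'(-1 + I) = (2 - 3*I)/(1 + I) = -1/2 - 5*I/2
  Res(f, -2) = P(-2)/Q'(-2) = (7)/(-1 - I) = -7/2 + 7*I/2

Sum of residues inside C: -4 + I
∮_C f(z) dz = 2πi · (-4 + I) = pi*(-2 - 8*I)

Final answer: pi*(-2 - 8*I)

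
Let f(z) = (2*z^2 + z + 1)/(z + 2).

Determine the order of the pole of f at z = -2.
Factor the denominator:
  z + 2 = (z + 2)

The numerator P(z) = 2*z^2 + z + 1 has P(-2) = 7 ≠ 0, so no factor of (z + 2) cancels.
Near z = -2 we can therefore write f(z) = g(z)/(z + 2) with g analytic at -2 and g(-2) ≠ 0 (g is just the numerator).

Hence z = -2 is a pole of order 1.

Final answer: 1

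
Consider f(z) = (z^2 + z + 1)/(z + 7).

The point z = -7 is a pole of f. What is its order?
Factor the denominator:
  z + 7 = (z + 7)

The numerator P(z) = z^2 + z + 1 has P(-7) = 43 ≠ 0, so no factor of (z + 7) cancels.
Near z = -7 we can therefore write f(z) = g(z)/(z + 7) with g analytic at -7 and g(-7) ≠ 0 (g is just the numerator).

Hence z = -7 is a pole of order 1.

Final answer: 1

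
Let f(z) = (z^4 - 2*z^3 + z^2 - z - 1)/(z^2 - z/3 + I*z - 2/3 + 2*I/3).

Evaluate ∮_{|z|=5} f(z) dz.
By the residue theorem, ∮_C f(z) dz = 2πi · (sum of the residues of f at the poles inside |z| = 5).

The denominator factors as (z + 2/3)*(z - 1 + I), so the singularities of f are simple poles at z = -2/3, z = 1 - I.
  |-2/3|² = 4/9 < 25 = 5², so this pole is inside the contour.
  |1 - I|² = 2 < 25 = 5², so this pole is inside the contour.

With P(z) = z^4 - 2*z^3 + z^2 - z - 1 and Q(z) = z^2 - z/3 + I*z - 2/3 + 2*I/3, each pole is simple, so Res(f, z₀) = P(z₀)/Q'(z₀) with Q'(z) = 2*z - 1/3 + I.
  Res(f, -2/3) = P(-2/3)/Q'(-2/3) = (73/81)/(-5/3 + I) = -365/918 - 73*I/306
  Res(f, 1 - I) = P(1 - I)/Q'(1 - I) = (-2 + 3*I)/(5/3 - I) = -57/34 + 27*I/34

Sum of residues inside C: -56/27 + 5*I/9
∮_C f(z) dz = 2πi · (-56/27 + 5*I/9) = pi*(-10/9 - 112*I/27)

Final answer: pi*(-10/9 - 112*I/27)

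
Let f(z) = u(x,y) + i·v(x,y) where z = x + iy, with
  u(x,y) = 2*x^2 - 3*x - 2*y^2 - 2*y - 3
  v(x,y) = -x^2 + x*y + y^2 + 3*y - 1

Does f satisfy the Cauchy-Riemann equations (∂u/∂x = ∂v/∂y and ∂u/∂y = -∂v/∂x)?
∂u/∂x = 4*x - 3
∂v/∂y = x + 2*y + 3
∂u/∂y = -4*y - 2
∂v/∂x = -2*x + y
∂u/∂x ≠ ∂v/∂y and ∂u/∂y ≠ -∂v/∂x; the Cauchy-Riemann equations are not satisfied, so f is not analytic.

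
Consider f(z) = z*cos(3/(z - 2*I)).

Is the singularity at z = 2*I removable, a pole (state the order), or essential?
Let u = z - 2*I. Then
  cos(3/u) = Σ_{k≥0} (-1)^k (3)^(2k)/((2k)!·u^(2k)) = 1 - 9/(2*u^2) + 27/(8*u^4) + ...
which has infinitely many negative powers of u, so cos(3/(z - 2*I)) has an essential singularity at z = 2*I.
The extra factor z is a nonzero polynomial; if the product had at most a pole at z = 2*I, dividing by that polynomial would leave cos(3/(z - 2*I)) with at most a pole too — contradiction. (Equivalently, the product's Laurent series still has infinitely many negative powers.)
So the singularity is essential.

Final answer: essential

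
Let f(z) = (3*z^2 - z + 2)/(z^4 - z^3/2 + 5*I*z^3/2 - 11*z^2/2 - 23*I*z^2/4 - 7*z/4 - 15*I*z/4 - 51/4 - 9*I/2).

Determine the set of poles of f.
{-3/2 - 2*I, -1 - 3*I/2, I, 3}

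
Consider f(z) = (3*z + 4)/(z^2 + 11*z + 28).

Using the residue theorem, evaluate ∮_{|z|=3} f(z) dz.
0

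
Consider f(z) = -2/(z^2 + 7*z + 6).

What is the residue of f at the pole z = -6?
2/5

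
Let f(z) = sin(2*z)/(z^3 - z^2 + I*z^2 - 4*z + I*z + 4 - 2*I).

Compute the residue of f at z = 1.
Write f(z) = P(z)/Q(z) with P(z) = sin(2*z) and Q(z) = z^3 - z^2 + I*z^2 - 4*z + I*z + 4 - 2*I.
The denominator factors as Q(z) = (z - 1)*(z - 2 + I)*(z + 2), so z = 1 is a simple zero of Q and P is analytic there; z = 1 is therefore a simple pole and
  Res(f, z₀) = P(z₀)/Q'(z₀).

Q'(z) = 3*z^2 - 2*z + 2*I*z - 4 + I, so Q'(1) = -3 + 3*I.
P(1) = sin(2).

Res(f, 1) = (sin(2))/(-3 + 3*I) = (-1/6 - I/6)*sin(2)

Final answer: (-1/6 - I/6)*sin(2)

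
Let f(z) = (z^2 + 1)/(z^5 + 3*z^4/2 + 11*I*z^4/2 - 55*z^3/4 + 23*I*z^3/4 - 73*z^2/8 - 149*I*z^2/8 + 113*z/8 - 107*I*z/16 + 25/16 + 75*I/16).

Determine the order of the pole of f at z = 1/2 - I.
Factor the denominator:
  z^5 + 3*z^4/2 + 11*I*z^4/2 - 55*z^3/4 + 23*I*z^3/4 - 73*z^2/8 - 149*I*z^2/8 + 113*z/8 - 107*I*z/16 + 25/16 + 75*I/16 = (z - 1/2 + I)^3*(z + 1 + I)*(z + 2 + 3*I/2)

The numerator P(z) = z^2 + 1 has P(1/2 - I) = 1/4 - I ≠ 0, so no factor of (z - 1/2 + I) cancels.
Near z = 1/2 - I we can therefore write f(z) = g(z)/(z - 1/2 + I)^3 with g analytic at 1/2 - I and g(1/2 - I) ≠ 0 (g is the numerator divided by the remaining denominator factors).

Hence z = 1/2 - I is a pole of order 3.

Final answer: 3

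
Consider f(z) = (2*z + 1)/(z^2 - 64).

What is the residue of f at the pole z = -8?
Write f(z) = P(z)/Q(z) with P(z) = 2*z + 1 and Q(z) = z^2 - 64.
The denominator factors as Q(z) = (z + 8)*(z - 8), so z = -8 is a simple zero of Q and P is analytic there; z = -8 is therefore a simple pole and
  Res(f, z₀) = P(z₀)/Q'(z₀).

Q'(z) = 2*z, so Q'(-8) = -16.
P(-8) = -15.

Res(f, -8) = (-15)/(-16) = 15/16

Final answer: 15/16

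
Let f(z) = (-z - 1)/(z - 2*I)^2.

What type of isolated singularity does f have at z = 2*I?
Write f(z) = g(z)/(z - 2*I)^2 with g(z) = -z - 1.
g is entire and g(2*I) = -1 - 2*I ≠ 0, so no factor of (z - 2*I) cancels: the Laurent expansion of f about z = 2*I starts at the power -2, i.e. lim_{z→z₀} (z - z₀)^2 f(z) = -1 - 2*I is finite and nonzero.
So z = 2*I is a pole of order 2.

Final answer: pole of order 2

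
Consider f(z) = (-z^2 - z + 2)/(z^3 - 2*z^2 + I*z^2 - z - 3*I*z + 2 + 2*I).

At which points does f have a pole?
The singularities of f are the zeros of the denominator. Factoring,
  z^3 - 2*z^2 + I*z^2 - z - 3*I*z + 2 + 2*I = (z - 2)*(z - 1)*(z + 1 + I)
so the candidates are z = 2, z = 1, z = -1 - I.

Check the numerator P(z) = -z^2 - z + 2 at each one:
  P(2) = -4 ≠ 0, so z = 2 is a (simple) pole.
  P(1) = 0, so the factor (z - 1) cancels and z = 1 is only a removable singularity, not a pole.
  P(-1 - I) = 3 - I ≠ 0, so z = -1 - I is a (simple) pole.

Poles of f: {-1 - I, 2}

Final answer: {-1 - I, 2}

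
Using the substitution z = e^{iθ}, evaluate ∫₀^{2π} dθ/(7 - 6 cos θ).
2*sqrt(13)*pi/13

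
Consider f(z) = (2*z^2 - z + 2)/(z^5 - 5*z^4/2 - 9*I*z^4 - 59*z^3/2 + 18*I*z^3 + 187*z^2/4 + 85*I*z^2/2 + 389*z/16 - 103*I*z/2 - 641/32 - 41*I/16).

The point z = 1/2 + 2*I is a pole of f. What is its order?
Factor the denominator:
  z^5 - 5*z^4/2 - 9*I*z^4 - 59*z^3/2 + 18*I*z^3 + 187*z^2/4 + 85*I*z^2/2 + 389*z/16 - 103*I*z/2 - 641/32 - 41*I/16 = (z - 1/2 - 2*I)^4*(z - 1/2 - I)

The numerator P(z) = 2*z^2 - z + 2 has P(1/2 + 2*I) = -6 + 2*I ≠ 0, so no factor of (z - 1/2 - 2*I) cancels.
Near z = 1/2 + 2*I we can therefore write f(z) = g(z)/(z - 1/2 - 2*I)^4 with g analytic at 1/2 + 2*I and g(1/2 + 2*I) ≠ 0 (g is the numerator divided by the remaining denominator factors).

Hence z = 1/2 + 2*I is a pole of order 4.

Final answer: 4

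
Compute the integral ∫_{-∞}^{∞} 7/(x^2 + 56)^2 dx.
Let f(z) = 7/(z^2 + 56)^2. The denominator has no real zeros and deg Q - deg P = 4 ≥ 2, so the integral of f over the upper semicircle |z| = R tends to 0 as R → ∞. Closing the contour in the upper half-plane,
  ∫_{-∞}^{∞} f(x) dx = 2πi · Σ Res(f, z_k)  over the poles with Im z_k > 0.

Zeros of the denominator: z^2 + 56 = 0 gives z = ±2*sqrt(14)*I.
Upper half-plane: z = 2*sqrt(14)*I (a pole of order 2).

Write f(z) = g(z)/(z - 2*sqrt(14)*I)^2 with g(z) = 7/(z + 2*sqrt(14)*I)^2. For a double pole, Res(f, z₀) = g'(z₀):
  g'(z) = -14/(z + 2*sqrt(14)*I)^3
  Res(f, 2*sqrt(14)*I) = g'(2*sqrt(14)*I) = -sqrt(14)*I/896

∫_{-∞}^{∞} f(x) dx = 2πi · (-sqrt(14)*I/896) = sqrt(14)*pi/448

Final answer: sqrt(14)*pi/448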